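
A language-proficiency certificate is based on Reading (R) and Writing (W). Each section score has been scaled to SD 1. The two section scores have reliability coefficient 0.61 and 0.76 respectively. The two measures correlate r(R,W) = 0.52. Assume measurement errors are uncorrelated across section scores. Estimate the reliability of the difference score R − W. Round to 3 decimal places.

0.344

Var(R−W) = 1 + 1 − 2·0.52 = 2 − 1.04 = 0.96.
Because errors are independent across components, Cov(Tᵢ,Tⱼ) = Cov(Xᵢ,Xⱼ); the off-diagonal part of the true-score variance is the same as above.
True-score variance = [0.61 + 0.76] − 1.04 = 1.37 − 1.04 = 0.33.
Reliability = 0.33 / 0.96 = 0.344.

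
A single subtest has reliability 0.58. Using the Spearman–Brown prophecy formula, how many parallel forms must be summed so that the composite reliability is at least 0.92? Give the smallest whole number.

k ≥ ρ*(1−ρ₁)/(ρ₁(1−ρ*)) = 0.92·0.42 / (0.58·0.08) = 8.328.
Smallest integer k = 9.

9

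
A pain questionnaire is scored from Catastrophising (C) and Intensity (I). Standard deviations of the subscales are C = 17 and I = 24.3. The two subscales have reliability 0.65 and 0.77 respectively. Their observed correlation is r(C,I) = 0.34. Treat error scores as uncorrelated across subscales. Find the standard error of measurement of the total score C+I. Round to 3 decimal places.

15.394

Var(total) = 879.49 + 280.908 = 1160.4.
True-score variance = 642.527 + 280.908 = 923.435, so reliability = 0.7958.
Error variance = 1160.4 − 923.435 = 236.963; SEM = √236.963 = 15.394.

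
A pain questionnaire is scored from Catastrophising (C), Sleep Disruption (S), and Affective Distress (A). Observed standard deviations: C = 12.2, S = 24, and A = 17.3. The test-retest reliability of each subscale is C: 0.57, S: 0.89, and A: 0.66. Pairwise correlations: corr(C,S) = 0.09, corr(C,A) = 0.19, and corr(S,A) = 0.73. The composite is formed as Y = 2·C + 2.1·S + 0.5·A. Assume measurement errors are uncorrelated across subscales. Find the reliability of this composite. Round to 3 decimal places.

Var(Y) = 2²·12.2² + 2.1²·24² + 0.5²·17.3² + 2·[4.2·12.2·24·0.09 + 12.2·17.3·0.19 + 1.05·24·17.3·0.73] = 3210.34 + 938.061 = 4148.4.
Under uncorrelated errors the observed covariances equal the true-score covariances, so only the own-variance terms attenuate.
True-score variance = [2²·12.2²·0.57 + 2.1²·24²·0.89 + 0.5²·17.3²·0.66] + 938.061 = 2649.48 + 938.061 = 3587.54.
Reliability = 3587.54 / 4148.4 = 0.865.

0.865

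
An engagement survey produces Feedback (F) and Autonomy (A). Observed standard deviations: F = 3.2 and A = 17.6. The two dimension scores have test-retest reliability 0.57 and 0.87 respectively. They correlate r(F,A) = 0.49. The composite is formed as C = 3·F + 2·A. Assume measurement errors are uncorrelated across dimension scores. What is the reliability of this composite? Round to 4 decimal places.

Var(C) = 3²·3.2² + 2²·17.6² + 2·[6·3.2·17.6·0.49] = 1331.2 + 331.162 = 1662.36.
Under uncorrelated errors the observed covariances equal the true-score covariances, so only the own-variance terms attenuate.
True-score variance = [3²·3.2²·0.57 + 2²·17.6²·0.87] + 331.162 = 1130.5 + 331.162 = 1461.66.
Reliability = 1461.66 / 1662.36 = 0.8793.

0.8793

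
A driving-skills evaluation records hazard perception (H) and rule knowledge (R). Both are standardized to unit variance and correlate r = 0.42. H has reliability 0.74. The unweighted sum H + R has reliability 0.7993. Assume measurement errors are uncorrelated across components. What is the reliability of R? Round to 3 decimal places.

Var(H+R) = 2 + 2·0.42 = 2.840.
True-score variance = ρ_H + ρ_R + 2·0.42, so 0.7993 = (0.74 + ρ_R + 0.84) / 2.840.
ρ_R = 0.7993·2.840 − 0.74 − 0.84 = 0.690.

0.690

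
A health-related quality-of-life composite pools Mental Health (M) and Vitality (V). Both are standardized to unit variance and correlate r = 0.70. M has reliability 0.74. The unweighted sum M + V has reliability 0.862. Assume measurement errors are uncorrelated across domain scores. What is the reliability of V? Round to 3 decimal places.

0.791

Var(M+V) = 2 + 2·0.70 = 3.400.
True-score variance = ρ_M + ρ_V + 2·0.70, so 0.862 = (0.74 + ρ_V + 1.40) / 3.400.
ρ_V = 0.862·3.400 − 0.74 − 1.40 = 0.791.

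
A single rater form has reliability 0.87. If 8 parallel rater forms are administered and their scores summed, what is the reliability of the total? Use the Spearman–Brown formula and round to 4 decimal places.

0.9817

ρ_k = kρ / (1 + (k−1)ρ) = 8·0.87 / (1 + 7·0.87) = 6.960 / 7.090 = 0.9817.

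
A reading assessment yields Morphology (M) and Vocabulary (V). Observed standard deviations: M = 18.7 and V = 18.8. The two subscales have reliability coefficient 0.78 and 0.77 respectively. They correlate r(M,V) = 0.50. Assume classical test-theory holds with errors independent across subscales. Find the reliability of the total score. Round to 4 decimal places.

Var(M+V) = 18.7² + 18.8² + 2·[18.7·18.8·0.50] = 703.13 + 351.56 = 1054.69.
Under uncorrelated errors the observed covariances equal the true-score covariances, so only the own-variance terms attenuate.
True-score variance = [18.7²·0.78 + 18.8²·0.77] + 351.56 = 544.907 + 351.56 = 896.467.
Reliability = 896.467 / 1054.69 = 0.8500.

0.8500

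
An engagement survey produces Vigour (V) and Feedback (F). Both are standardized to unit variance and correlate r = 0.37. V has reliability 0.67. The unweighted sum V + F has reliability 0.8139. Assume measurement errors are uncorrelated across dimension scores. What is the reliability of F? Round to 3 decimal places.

0.820

Var(V+F) = 2 + 2·0.37 = 2.740.
True-score variance = ρ_V + ρ_F + 2·0.37, so 0.8139 = (0.67 + ρ_F + 0.74) / 2.740.
ρ_F = 0.8139·2.740 − 0.67 − 0.74 = 0.820.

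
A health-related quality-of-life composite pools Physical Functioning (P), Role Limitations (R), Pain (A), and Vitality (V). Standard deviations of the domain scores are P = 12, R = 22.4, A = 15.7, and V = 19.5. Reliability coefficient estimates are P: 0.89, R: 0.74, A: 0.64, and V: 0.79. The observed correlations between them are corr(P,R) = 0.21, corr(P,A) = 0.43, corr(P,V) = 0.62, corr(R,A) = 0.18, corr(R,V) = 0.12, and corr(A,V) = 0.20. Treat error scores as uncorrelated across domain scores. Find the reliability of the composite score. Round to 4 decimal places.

Var(P+R+A+V) = 12² + 22.4² + 15.7² + 19.5² + 2·[12·22.4·0.21 + 12·15.7·0.43 + 12·19.5·0.62 + 22.4·15.7·0.18 + 22.4·19.5·0.12 + 15.7·19.5·0.20] = 1272.5 + 918.977 = 2191.48.
Under uncorrelated errors the observed covariances equal the true-score covariances, so only the own-variance terms attenuate.
True-score variance = [12²·0.89 + 22.4²·0.74 + 15.7²·0.64 + 19.5²·0.79] + 918.977 = 957.613 + 918.977 = 1876.59.
Reliability = 1876.59 / 2191.48 = 0.8563.

0.8563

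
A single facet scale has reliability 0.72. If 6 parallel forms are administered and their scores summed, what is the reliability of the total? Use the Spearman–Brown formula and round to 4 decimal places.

0.9391

ρ_k = kρ / (1 + (k−1)ρ) = 6·0.72 / (1 + 5·0.72) = 4.320 / 4.600 = 0.9391.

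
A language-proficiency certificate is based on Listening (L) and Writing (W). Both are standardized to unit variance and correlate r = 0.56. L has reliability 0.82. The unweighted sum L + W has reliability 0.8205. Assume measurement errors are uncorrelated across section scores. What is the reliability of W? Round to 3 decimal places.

0.620

Var(L+W) = 2 + 2·0.56 = 3.120.
True-score variance = ρ_L + ρ_W + 2·0.56, so 0.8205 = (0.82 + ρ_W + 1.12) / 3.120.
ρ_W = 0.8205·3.120 − 0.82 − 1.12 = 0.620.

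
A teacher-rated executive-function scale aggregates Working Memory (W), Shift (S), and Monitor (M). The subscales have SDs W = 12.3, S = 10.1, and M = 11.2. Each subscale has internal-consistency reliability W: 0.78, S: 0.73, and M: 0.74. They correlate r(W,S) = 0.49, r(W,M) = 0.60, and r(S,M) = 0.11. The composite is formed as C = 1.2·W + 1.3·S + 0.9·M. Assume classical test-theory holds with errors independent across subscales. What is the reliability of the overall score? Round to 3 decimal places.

0.864

Var(C) = 1.2²·12.3² + 1.3²·10.1² + 0.9²·11.2² + 2·[1.56·12.3·10.1·0.49 + 1.08·12.3·11.2·0.60 + 1.17·10.1·11.2·0.11] = 491.861 + 397.577 = 889.438.
With uncorrelated errors the cross-covariances are all true-score covariance, so they carry over unchanged; only the diagonal terms shrink to ρᵢσᵢ².
True-score variance = [1.2²·12.3²·0.78 + 1.3²·10.1²·0.73 + 0.9²·11.2²·0.74] + 397.577 = 370.967 + 397.577 = 768.544.
Reliability = 768.544 / 889.438 = 0.864.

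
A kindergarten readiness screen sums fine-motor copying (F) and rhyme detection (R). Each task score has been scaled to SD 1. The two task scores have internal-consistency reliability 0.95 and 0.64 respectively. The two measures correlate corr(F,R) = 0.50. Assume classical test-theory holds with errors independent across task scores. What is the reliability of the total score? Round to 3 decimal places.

0.863

Var(F+R) = 2 + 2·[0.50] = 2 + 1 = 3.
With uncorrelated errors the cross-covariances are all true-score covariance, so they carry over unchanged; only the diagonal terms shrink to ρᵢσᵢ².
True-score variance = [0.95 + 0.64] + 1 = 1.59 + 1 = 2.59.
Reliability = 2.59 / 3 = 0.863.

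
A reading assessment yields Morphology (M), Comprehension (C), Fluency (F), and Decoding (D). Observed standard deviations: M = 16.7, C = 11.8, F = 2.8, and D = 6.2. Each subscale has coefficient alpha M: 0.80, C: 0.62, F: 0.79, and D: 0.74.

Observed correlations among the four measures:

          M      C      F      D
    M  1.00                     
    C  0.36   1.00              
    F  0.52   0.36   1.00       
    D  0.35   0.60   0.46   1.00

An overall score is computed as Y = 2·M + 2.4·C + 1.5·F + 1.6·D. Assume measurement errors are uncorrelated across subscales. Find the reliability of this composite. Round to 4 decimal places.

Var(Y) = 2²·16.7² + 2.4²·11.8² + 1.5²·2.8² + 1.6²·6.2² + 2·[4.8·16.7·11.8·0.36 + 3·16.7·2.8·0.52 + 3.2·16.7·6.2·0.35 + 3.6·11.8·2.8·0.36 + 3.84·11.8·6.2·0.60 + 2.4·2.8·6.2·0.46] = 2033.63 + 1519.95 = 3553.58.
Because errors are independent across components, Cov(Tᵢ,Tⱼ) = Cov(Xᵢ,Xⱼ); the off-diagonal part of the true-score variance is the same as above.
True-score variance = [2²·16.7²·0.80 + 2.4²·11.8²·0.62 + 1.5²·2.8²·0.79 + 1.6²·6.2²·0.74] + 1519.95 = 1476.46 + 1519.95 = 2996.41.
Reliability = 2996.41 / 3553.58 = 0.8432.

0.8432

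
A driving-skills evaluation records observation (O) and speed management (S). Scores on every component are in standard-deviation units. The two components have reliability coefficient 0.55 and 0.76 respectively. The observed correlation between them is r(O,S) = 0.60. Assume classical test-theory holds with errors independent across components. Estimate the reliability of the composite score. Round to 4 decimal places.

0.7844

Var(O+S) = 2 + 2·[0.60] = 2 + 1.2 = 3.2.
With uncorrelated errors the cross-covariances are all true-score covariance, so they carry over unchanged; only the diagonal terms shrink to ρᵢσᵢ².
True-score variance = [0.55 + 0.76] + 1.2 = 1.31 + 1.2 = 2.51.
Reliability = 2.51 / 3.2 = 0.7844.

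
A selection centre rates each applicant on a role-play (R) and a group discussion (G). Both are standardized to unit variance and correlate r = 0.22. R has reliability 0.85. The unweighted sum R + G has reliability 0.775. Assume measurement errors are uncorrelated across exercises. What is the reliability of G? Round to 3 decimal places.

Var(R+G) = 2 + 2·0.22 = 2.440.
True-score variance = ρ_R + ρ_G + 2·0.22, so 0.775 = (0.85 + ρ_G + 0.44) / 2.440.
ρ_G = 0.775·2.440 − 0.85 − 0.44 = 0.601.

0.601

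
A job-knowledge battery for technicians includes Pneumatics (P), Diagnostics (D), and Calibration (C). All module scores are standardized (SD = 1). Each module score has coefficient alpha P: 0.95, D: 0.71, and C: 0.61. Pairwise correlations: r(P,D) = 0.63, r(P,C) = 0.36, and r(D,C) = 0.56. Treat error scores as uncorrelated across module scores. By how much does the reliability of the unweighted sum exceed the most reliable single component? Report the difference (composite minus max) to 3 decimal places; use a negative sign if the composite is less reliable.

Var(sum) = 3 + 3.1 = 6.1; true-score variance = 2.27 + 3.1 = 5.37; composite reliability = 0.8803.
Max component reliability = 0.9500.
Difference = 0.8803 − 0.9500 = -0.070.

-0.070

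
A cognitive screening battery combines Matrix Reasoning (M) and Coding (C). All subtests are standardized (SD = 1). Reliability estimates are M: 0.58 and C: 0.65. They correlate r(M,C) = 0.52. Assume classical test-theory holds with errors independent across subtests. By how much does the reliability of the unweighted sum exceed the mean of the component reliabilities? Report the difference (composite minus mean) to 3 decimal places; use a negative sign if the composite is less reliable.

0.132

Var(sum) = 2 + 1.04 = 3.04; true-score variance = 1.23 + 1.04 = 2.27; composite reliability = 0.7467.
Mean component reliability = 0.6150.
Difference = 0.7467 − 0.6150 = 0.132.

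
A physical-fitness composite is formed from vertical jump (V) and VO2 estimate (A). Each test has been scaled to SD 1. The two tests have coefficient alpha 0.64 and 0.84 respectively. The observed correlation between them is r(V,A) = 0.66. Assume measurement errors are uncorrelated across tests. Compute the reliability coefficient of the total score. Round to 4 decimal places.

0.8434

Var(V+A) = 2 + 2·[0.66] = 2 + 1.32 = 3.32.
Under uncorrelated errors the observed covariances equal the true-score covariances, so only the own-variance terms attenuate.
True-score variance = [0.64 + 0.84] + 1.32 = 1.48 + 1.32 = 2.8.
Reliability = 2.8 / 3.32 = 0.8434.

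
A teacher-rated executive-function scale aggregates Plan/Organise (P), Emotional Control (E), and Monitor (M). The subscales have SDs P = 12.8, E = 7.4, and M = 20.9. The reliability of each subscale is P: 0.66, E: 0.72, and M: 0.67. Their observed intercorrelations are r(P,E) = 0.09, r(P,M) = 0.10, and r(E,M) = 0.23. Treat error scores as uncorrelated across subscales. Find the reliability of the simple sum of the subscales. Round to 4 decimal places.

0.7300

Var(P+E+M) = 12.8² + 7.4² + 20.9² + 2·[12.8·7.4·0.09 + 12.8·20.9·0.10 + 7.4·20.9·0.23] = 655.41 + 141.697 = 797.107.
Because errors are independent across components, Cov(Tᵢ,Tⱼ) = Cov(Xᵢ,Xⱼ); the off-diagonal part of the true-score variance is the same as above.
True-score variance = [12.8²·0.66 + 7.4²·0.72 + 20.9²·0.67] + 141.697 = 440.224 + 141.697 = 581.921.
Reliability = 581.921 / 797.107 = 0.7300.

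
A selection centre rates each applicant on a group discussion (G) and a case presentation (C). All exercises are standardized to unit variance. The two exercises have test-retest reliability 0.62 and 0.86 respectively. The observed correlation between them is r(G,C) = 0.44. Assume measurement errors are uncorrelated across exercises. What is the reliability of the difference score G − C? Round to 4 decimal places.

Var(G−C) = 1 + 1 − 2·0.44 = 2 − 0.88 = 1.12.
Because errors are independent across components, Cov(Tᵢ,Tⱼ) = Cov(Xᵢ,Xⱼ); the off-diagonal part of the true-score variance is the same as above.
True-score variance = [0.62 + 0.86] − 0.88 = 1.48 − 0.88 = 0.6.
Reliability = 0.6 / 1.12 = 0.5357.

0.5357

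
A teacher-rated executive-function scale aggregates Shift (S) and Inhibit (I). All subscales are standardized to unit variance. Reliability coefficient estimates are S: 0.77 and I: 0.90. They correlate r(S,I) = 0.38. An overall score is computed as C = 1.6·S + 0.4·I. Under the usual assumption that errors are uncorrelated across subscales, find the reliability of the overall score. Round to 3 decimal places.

Var(C) = 1.6² + 0.4² + 2·[0.64·0.38] = 2.72 + 0.4864 = 3.2064.
Because errors are independent across components, Cov(Tᵢ,Tⱼ) = Cov(Xᵢ,Xⱼ); the off-diagonal part of the true-score variance is the same as above.
True-score variance = [1.6²·0.77 + 0.4²·0.90] + 0.4864 = 2.1152 + 0.4864 = 2.6016.
Reliability = 2.6016 / 3.2064 = 0.811.

0.811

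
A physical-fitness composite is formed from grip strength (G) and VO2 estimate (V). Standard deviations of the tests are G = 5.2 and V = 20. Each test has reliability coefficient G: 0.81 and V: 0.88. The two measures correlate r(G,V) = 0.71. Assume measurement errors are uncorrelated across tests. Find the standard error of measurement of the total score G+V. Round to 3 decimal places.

7.290

Var(total) = 427.04 + 147.68 = 574.72.
True-score variance = 373.902 + 147.68 = 521.582, so reliability = 0.9075.
Error variance = 574.72 − 521.582 = 53.1376; SEM = √53.1376 = 7.290.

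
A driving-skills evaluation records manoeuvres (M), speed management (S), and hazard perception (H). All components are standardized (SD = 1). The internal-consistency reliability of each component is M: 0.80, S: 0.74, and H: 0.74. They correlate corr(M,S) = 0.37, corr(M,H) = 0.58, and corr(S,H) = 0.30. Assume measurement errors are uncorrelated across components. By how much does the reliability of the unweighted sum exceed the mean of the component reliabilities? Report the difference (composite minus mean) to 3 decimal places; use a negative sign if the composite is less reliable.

0.109

Var(sum) = 3 + 2.5 = 5.5; true-score variance = 2.28 + 2.5 = 4.78; composite reliability = 0.8691.
Mean component reliability = 0.7600.
Difference = 0.8691 − 0.7600 = 0.109.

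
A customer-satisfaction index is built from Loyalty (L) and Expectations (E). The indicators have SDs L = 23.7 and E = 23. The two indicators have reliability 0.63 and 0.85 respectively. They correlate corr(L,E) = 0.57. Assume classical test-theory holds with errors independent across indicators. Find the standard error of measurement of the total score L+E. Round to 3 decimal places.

Var(total) = 1090.69 + 621.414 = 1712.1.
True-score variance = 803.515 + 621.414 = 1424.93, so reliability = 0.8323.
Error variance = 1712.1 − 1424.93 = 287.175; SEM = √287.175 = 16.946.

16.946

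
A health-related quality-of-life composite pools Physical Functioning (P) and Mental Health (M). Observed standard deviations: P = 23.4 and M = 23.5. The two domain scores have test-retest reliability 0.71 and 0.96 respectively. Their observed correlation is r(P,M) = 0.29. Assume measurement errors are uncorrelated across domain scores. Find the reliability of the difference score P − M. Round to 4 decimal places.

Var(P−M) = 23.4² + 23.5² − 2·23.4·23.5·0.29 = 1099.81 − 318.942 = 780.868.
With uncorrelated errors the cross-covariances are all true-score covariance, so they carry over unchanged; only the diagonal terms shrink to ρᵢσᵢ².
True-score variance = [23.4²·0.71 + 23.5²·0.96] − 318.942 = 918.928 − 318.942 = 599.986.
Reliability = 599.986 / 780.868 = 0.7684.

0.7684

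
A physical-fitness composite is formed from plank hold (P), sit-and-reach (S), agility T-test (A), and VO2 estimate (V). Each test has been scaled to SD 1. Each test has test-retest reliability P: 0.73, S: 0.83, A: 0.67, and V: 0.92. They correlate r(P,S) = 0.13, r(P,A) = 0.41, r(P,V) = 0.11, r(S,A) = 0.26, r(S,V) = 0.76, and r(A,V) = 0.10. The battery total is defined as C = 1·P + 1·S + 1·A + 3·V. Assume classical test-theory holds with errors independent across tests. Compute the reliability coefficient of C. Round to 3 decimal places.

Var(C) = 1 + 1 + 1 + 3² + 2·[0.13 + 0.41 + 3·0.11 + 0.26 + 3·0.76 + 3·0.10] = 12 + 7.42 = 19.42.
Under uncorrelated errors the observed covariances equal the true-score covariances, so only the own-variance terms attenuate.
True-score variance = [0.73 + 0.83 + 0.67 + 3²·0.92] + 7.42 = 10.51 + 7.42 = 17.93.
Reliability = 17.93 / 19.42 = 0.923.

0.923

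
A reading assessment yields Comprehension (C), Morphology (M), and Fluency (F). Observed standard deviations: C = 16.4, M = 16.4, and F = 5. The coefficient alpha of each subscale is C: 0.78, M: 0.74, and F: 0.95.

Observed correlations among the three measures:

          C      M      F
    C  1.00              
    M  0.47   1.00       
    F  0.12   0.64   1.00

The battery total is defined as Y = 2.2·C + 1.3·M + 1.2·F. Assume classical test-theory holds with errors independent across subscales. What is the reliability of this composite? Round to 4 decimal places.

0.8512

Var(Y) = 2.2²·16.4² + 1.3²·16.4² + 1.2²·5² + 2·[2.86·16.4·16.4·0.47 + 2.64·16.4·5·0.12 + 1.56·16.4·5·0.64] = 1792.31 + 938.765 = 2731.07.
Under uncorrelated errors the observed covariances equal the true-score covariances, so only the own-variance terms attenuate.
True-score variance = [2.2²·16.4²·0.78 + 1.3²·16.4²·0.74 + 1.2²·5²·0.95] + 938.765 = 1385.94 + 938.765 = 2324.7.
Reliability = 2324.7 / 2731.07 = 0.8512.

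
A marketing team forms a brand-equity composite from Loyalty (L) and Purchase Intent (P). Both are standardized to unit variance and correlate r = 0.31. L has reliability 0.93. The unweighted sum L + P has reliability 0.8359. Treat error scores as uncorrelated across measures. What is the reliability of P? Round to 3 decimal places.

0.640

Var(L+P) = 2 + 2·0.31 = 2.620.
True-score variance = ρ_L + ρ_P + 2·0.31, so 0.8359 = (0.93 + ρ_P + 0.62) / 2.620.
ρ_P = 0.8359·2.620 − 0.93 − 0.62 = 0.640.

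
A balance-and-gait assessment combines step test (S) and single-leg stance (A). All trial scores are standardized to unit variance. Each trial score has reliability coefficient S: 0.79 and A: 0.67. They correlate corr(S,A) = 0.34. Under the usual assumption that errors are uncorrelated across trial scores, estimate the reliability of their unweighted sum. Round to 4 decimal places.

Var(S+A) = 2 + 2·[0.34] = 2 + 0.68 = 2.68.
With uncorrelated errors the cross-covariances are all true-score covariance, so they carry over unchanged; only the diagonal terms shrink to ρᵢσᵢ².
True-score variance = [0.79 + 0.67] + 0.68 = 1.46 + 0.68 = 2.14.
Reliability = 2.14 / 2.68 = 0.7985.

0.7985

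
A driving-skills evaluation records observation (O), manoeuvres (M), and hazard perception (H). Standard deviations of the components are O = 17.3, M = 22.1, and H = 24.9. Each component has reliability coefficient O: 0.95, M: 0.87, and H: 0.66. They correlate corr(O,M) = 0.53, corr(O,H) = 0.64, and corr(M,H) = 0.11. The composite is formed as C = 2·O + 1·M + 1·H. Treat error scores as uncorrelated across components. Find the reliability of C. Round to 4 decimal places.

0.9230

Var(C) = 2²·17.3² + 22.1² + 24.9² + 2·[2·17.3·22.1·0.53 + 2·17.3·24.9·0.64 + 22.1·24.9·0.11] = 2305.58 + 2034.37 = 4339.95.
With uncorrelated errors the cross-covariances are all true-score covariance, so they carry over unchanged; only the diagonal terms shrink to ρᵢσᵢ².
True-score variance = [2²·17.3²·0.95 + 22.1²·0.87 + 24.9²·0.66] + 2034.37 = 1971.43 + 2034.37 = 4005.8.
Reliability = 4005.8 / 4339.95 = 0.9230.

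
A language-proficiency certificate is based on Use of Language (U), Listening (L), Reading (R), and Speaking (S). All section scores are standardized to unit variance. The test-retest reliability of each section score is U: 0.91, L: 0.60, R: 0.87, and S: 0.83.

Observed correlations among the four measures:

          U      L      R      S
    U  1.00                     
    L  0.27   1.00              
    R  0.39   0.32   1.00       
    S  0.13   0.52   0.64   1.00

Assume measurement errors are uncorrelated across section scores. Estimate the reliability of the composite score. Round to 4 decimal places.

0.9075

Var(U+L+R+S) = 4 + 2·[0.27 + 0.39 + 0.13 + 0.32 + 0.52 + 0.64] = 4 + 4.54 = 8.54.
With uncorrelated errors the cross-covariances are all true-score covariance, so they carry over unchanged; only the diagonal terms shrink to ρᵢσᵢ².
True-score variance = [0.91 + 0.60 + 0.87 + 0.83] + 4.54 = 3.21 + 4.54 = 7.75.
Reliability = 7.75 / 8.54 = 0.9075.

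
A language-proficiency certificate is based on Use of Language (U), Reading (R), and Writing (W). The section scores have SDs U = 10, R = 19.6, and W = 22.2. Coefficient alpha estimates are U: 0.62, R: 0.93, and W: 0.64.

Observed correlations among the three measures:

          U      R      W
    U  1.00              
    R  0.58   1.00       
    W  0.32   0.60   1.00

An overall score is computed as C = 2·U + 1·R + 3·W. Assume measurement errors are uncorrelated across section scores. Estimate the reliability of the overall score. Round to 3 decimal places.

Var(C) = 2²·10² + 19.6² + 3²·22.2² + 2·[2·10·19.6·0.58 + 6·10·22.2·0.32 + 3·19.6·22.2·0.60] = 5219.72 + 2873.63 = 8093.35.
With uncorrelated errors the cross-covariances are all true-score covariance, so they carry over unchanged; only the diagonal terms shrink to ρᵢσᵢ².
True-score variance = [2²·10²·0.62 + 19.6²·0.93 + 3²·22.2²·0.64] + 2873.63 = 3444.03 + 2873.63 = 6317.66.
Reliability = 6317.66 / 8093.35 = 0.781.

0.781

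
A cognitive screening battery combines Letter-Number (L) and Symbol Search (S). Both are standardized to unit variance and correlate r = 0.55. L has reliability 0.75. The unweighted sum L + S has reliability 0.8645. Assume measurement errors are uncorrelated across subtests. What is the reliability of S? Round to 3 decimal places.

Var(L+S) = 2 + 2·0.55 = 3.100.
True-score variance = ρ_L + ρ_S + 2·0.55, so 0.8645 = (0.75 + ρ_S + 1.10) / 3.100.
ρ_S = 0.8645·3.100 − 0.75 − 1.10 = 0.830.

0.830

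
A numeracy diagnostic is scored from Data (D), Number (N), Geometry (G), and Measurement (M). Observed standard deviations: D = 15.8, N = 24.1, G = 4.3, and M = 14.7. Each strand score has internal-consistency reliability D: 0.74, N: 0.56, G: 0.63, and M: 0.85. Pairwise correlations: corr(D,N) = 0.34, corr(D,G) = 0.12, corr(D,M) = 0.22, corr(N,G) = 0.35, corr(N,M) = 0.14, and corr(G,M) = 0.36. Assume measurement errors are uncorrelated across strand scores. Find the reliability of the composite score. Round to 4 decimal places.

0.7833

Var(D+N+G+M) = 15.8² + 24.1² + 4.3² + 14.7² + 2·[15.8·24.1·0.34 + 15.8·4.3·0.12 + 15.8·14.7·0.22 + 24.1·4.3·0.35 + 24.1·14.7·0.14 + 4.3·14.7·0.36] = 1065.03 + 594.678 = 1659.71.
With uncorrelated errors the cross-covariances are all true-score covariance, so they carry over unchanged; only the diagonal terms shrink to ρᵢσᵢ².
True-score variance = [15.8²·0.74 + 24.1²·0.56 + 4.3²·0.63 + 14.7²·0.85] + 594.678 = 705.312 + 594.678 = 1299.99.
Reliability = 1299.99 / 1659.71 = 0.7833.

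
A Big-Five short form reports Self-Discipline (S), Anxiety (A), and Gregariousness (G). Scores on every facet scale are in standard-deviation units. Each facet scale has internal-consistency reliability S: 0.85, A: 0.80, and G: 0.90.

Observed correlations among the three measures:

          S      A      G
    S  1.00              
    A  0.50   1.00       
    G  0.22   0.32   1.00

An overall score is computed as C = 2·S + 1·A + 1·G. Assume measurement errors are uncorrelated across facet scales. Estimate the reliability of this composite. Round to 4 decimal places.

Var(C) = 2² + 1 + 1 + 2·[2·0.50 + 2·0.22 + 0.32] = 6 + 3.52 = 9.52.
Under uncorrelated errors the observed covariances equal the true-score covariances, so only the own-variance terms attenuate.
True-score variance = [2²·0.85 + 0.80 + 0.90] + 3.52 = 5.1 + 3.52 = 8.62.
Reliability = 8.62 / 9.52 = 0.9055.

0.9055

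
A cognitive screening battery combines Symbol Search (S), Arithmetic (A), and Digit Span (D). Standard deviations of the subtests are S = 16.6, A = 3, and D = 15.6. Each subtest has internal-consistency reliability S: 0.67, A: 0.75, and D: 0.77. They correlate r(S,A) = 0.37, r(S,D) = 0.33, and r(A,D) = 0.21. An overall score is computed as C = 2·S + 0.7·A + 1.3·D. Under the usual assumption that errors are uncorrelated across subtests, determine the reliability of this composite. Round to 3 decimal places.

Var(C) = 2²·16.6² + 0.7²·3² + 1.3²·15.6² + 2·[1.4·16.6·3·0.37 + 2.6·16.6·15.6·0.33 + 0.91·3·15.6·0.21] = 1517.93 + 513.855 = 2031.78.
Under uncorrelated errors the observed covariances equal the true-score covariances, so only the own-variance terms attenuate.
True-score variance = [2²·16.6²·0.67 + 0.7²·3²·0.75 + 1.3²·15.6²·0.77] + 513.855 = 1058.49 + 513.855 = 1572.35.
Reliability = 1572.35 / 2031.78 = 0.774.

0.774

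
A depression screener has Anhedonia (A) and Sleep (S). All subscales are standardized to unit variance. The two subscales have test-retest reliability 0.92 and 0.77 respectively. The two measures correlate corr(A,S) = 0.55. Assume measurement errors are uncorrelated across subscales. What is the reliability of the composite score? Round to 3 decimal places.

Var(A+S) = 2 + 2·[0.55] = 2 + 1.1 = 3.1.
Under uncorrelated errors the observed covariances equal the true-score covariances, so only the own-variance terms attenuate.
True-score variance = [0.92 + 0.77] + 1.1 = 1.69 + 1.1 = 2.79.
Reliability = 2.79 / 3.1 = 0.900.

0.900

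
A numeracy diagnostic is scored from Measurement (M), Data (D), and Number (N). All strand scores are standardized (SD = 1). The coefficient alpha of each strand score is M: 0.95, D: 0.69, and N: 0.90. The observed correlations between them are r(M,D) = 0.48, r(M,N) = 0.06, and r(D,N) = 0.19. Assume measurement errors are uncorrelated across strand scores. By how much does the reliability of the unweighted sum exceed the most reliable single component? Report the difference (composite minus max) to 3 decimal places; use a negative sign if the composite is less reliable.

Var(sum) = 3 + 1.46 = 4.46; true-score variance = 2.54 + 1.46 = 4; composite reliability = 0.8969.
Max component reliability = 0.9500.
Difference = 0.8969 − 0.9500 = -0.053.

-0.053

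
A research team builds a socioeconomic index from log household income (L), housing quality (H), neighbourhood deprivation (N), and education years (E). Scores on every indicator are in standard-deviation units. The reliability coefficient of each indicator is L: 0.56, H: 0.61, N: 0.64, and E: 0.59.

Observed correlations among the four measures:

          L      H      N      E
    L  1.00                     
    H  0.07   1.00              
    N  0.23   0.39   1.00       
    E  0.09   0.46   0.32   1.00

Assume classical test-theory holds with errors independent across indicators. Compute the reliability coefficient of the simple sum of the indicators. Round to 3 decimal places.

0.775

Var(L+H+N+E) = 4 + 2·[0.07 + 0.23 + 0.09 + 0.39 + 0.46 + 0.32] = 4 + 3.12 = 7.12.
Under uncorrelated errors the observed covariances equal the true-score covariances, so only the own-variance terms attenuate.
True-score variance = [0.56 + 0.61 + 0.64 + 0.59] + 3.12 = 2.4 + 3.12 = 5.52.
Reliability = 5.52 / 7.12 = 0.775.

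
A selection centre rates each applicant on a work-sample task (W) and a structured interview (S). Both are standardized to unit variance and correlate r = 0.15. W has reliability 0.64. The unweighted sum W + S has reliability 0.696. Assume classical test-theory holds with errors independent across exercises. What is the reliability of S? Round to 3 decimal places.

Var(W+S) = 2 + 2·0.15 = 2.300.
True-score variance = ρ_W + ρ_S + 2·0.15, so 0.696 = (0.64 + ρ_S + 0.30) / 2.300.
ρ_S = 0.696·2.300 − 0.64 − 0.30 = 0.661.

0.661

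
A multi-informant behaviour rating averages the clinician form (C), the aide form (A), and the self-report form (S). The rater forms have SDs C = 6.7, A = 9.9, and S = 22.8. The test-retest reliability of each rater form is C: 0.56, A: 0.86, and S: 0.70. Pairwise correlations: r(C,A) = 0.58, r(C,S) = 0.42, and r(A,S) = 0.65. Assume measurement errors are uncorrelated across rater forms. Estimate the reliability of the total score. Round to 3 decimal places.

0.837

Var(C+A+S) = 6.7² + 9.9² + 22.8² + 2·[6.7·9.9·0.58 + 6.7·22.8·0.42 + 9.9·22.8·0.65] = 662.74 + 498.697 = 1161.44.
Under uncorrelated errors the observed covariances equal the true-score covariances, so only the own-variance terms attenuate.
True-score variance = [6.7²·0.56 + 9.9²·0.86 + 22.8²·0.70] + 498.697 = 473.315 + 498.697 = 972.012.
Reliability = 972.012 / 1161.44 = 0.837.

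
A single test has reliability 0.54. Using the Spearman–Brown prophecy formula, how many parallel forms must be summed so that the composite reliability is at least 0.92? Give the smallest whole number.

k ≥ ρ*(1−ρ₁)/(ρ₁(1−ρ*)) = 0.92·0.46 / (0.54·0.08) = 9.796.
Smallest integer k = 10.

10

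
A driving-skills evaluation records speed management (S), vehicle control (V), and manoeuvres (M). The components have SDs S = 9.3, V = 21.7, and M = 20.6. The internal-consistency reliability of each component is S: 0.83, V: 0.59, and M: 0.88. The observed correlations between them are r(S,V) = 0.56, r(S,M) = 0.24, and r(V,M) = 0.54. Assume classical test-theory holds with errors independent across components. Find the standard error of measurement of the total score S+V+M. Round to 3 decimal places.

Var(total) = 981.74 + 800.767 = 1782.51.
True-score variance = 723.049 + 800.767 = 1523.82, so reliability = 0.8549.
Error variance = 1782.51 − 1523.82 = 258.691; SEM = √258.691 = 16.084.

16.084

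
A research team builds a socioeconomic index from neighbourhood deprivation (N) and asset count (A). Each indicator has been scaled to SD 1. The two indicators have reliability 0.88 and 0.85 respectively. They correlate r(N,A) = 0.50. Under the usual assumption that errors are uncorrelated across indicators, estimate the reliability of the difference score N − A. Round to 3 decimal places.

0.730

Var(N−A) = 1 + 1 − 2·0.50 = 2 − 1 = 1.
With uncorrelated errors the cross-covariances are all true-score covariance, so they carry over unchanged; only the diagonal terms shrink to ρᵢσᵢ².
True-score variance = [0.88 + 0.85] − 1 = 1.73 − 1 = 0.73.
Reliability = 0.73 / 1 = 0.730.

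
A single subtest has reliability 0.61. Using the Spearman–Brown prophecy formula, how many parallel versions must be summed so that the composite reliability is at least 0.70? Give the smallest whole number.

k ≥ ρ*(1−ρ₁)/(ρ₁(1−ρ*)) = 0.70·0.39 / (0.61·0.30) = 1.492.
Smallest integer k = 2.

2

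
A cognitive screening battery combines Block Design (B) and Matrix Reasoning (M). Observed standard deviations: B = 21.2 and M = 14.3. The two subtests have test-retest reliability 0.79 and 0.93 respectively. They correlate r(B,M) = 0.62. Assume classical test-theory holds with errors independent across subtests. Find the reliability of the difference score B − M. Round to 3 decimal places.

0.609

Var(B−M) = 21.2² + 14.3² − 2·21.2·14.3·0.62 = 653.93 − 375.918 = 278.012.
Because errors are independent across components, Cov(Tᵢ,Tⱼ) = Cov(Xᵢ,Xⱼ); the off-diagonal part of the true-score variance is the same as above.
True-score variance = [21.2²·0.79 + 14.3²·0.93] − 375.918 = 545.233 − 375.918 = 169.315.
Reliability = 169.315 / 278.012 = 0.609.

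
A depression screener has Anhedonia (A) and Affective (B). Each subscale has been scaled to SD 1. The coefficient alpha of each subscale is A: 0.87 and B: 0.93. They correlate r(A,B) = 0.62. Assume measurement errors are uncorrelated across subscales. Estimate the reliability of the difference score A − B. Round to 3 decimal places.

0.737

Var(A−B) = 1 + 1 − 2·0.62 = 2 − 1.24 = 0.76.
Under uncorrelated errors the observed covariances equal the true-score covariances, so only the own-variance terms attenuate.
True-score variance = [0.87 + 0.93] − 1.24 = 1.8 − 1.24 = 0.56.
Reliability = 0.56 / 0.76 = 0.737.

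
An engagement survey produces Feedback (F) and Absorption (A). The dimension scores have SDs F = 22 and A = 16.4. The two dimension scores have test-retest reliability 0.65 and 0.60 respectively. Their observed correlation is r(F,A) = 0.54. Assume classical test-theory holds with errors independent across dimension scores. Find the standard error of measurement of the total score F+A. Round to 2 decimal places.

16.64

Var(total) = 752.96 + 389.664 = 1142.62.
True-score variance = 475.976 + 389.664 = 865.64, so reliability = 0.7576.
Error variance = 1142.62 − 865.64 = 276.984; SEM = √276.984 = 16.64.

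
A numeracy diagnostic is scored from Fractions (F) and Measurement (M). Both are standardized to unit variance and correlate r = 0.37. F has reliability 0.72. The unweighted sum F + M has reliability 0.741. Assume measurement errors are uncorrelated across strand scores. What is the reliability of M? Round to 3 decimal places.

0.570

Var(F+M) = 2 + 2·0.37 = 2.740.
True-score variance = ρ_F + ρ_M + 2·0.37, so 0.741 = (0.72 + ρ_M + 0.74) / 2.740.
ρ_M = 0.741·2.740 − 0.72 − 0.74 = 0.570.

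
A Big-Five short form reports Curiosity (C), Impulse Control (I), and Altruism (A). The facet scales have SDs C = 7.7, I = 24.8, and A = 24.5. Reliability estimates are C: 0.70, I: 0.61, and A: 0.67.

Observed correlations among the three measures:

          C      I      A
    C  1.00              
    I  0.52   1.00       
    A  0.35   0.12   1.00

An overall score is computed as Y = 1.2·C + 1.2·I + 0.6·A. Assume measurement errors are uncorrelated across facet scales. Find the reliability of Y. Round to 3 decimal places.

Var(Y) = 1.2²·7.7² + 1.2²·24.8² + 0.6²·24.5² + 2·[1.44·7.7·24.8·0.52 + 0.72·7.7·24.5·0.35 + 0.72·24.8·24.5·0.12] = 1187.13 + 486.055 = 1673.18.
Because errors are independent across components, Cov(Tᵢ,Tⱼ) = Cov(Xᵢ,Xⱼ); the off-diagonal part of the true-score variance is the same as above.
True-score variance = [1.2²·7.7²·0.70 + 1.2²·24.8²·0.61 + 0.6²·24.5²·0.67] + 486.055 = 744.796 + 486.055 = 1230.85.
Reliability = 1230.85 / 1673.18 = 0.736.

0.736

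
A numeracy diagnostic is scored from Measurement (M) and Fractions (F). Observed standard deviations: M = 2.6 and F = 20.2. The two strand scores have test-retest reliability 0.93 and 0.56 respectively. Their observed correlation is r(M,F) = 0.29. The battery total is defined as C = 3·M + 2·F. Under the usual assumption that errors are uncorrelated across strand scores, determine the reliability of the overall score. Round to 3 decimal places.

Var(C) = 3²·2.6² + 2²·20.2² + 2·[6·2.6·20.2·0.29] = 1693 + 182.77 = 1875.77.
Because errors are independent across components, Cov(Tᵢ,Tⱼ) = Cov(Xᵢ,Xⱼ); the off-diagonal part of the true-score variance is the same as above.
True-score variance = [3²·2.6²·0.93 + 2²·20.2²·0.56] + 182.77 = 970.591 + 182.77 = 1153.36.
Reliability = 1153.36 / 1875.77 = 0.615.

0.615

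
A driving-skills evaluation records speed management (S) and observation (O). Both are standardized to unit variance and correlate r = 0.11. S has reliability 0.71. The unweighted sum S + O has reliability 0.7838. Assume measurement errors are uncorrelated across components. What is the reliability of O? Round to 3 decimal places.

0.810

Var(S+O) = 2 + 2·0.11 = 2.220.
True-score variance = ρ_S + ρ_O + 2·0.11, so 0.7838 = (0.71 + ρ_O + 0.22) / 2.220.
ρ_O = 0.7838·2.220 − 0.71 − 0.22 = 0.810.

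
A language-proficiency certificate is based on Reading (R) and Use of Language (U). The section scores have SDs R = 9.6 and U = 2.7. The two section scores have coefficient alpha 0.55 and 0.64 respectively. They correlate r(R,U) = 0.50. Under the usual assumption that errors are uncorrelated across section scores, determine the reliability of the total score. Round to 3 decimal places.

0.648

Var(R+U) = 9.6² + 2.7² + 2·[9.6·2.7·0.50] = 99.45 + 25.92 = 125.37.
Because errors are independent across components, Cov(Tᵢ,Tⱼ) = Cov(Xᵢ,Xⱼ); the off-diagonal part of the true-score variance is the same as above.
True-score variance = [9.6²·0.55 + 2.7²·0.64] + 25.92 = 55.3536 + 25.92 = 81.2736.
Reliability = 81.2736 / 125.37 = 0.648.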